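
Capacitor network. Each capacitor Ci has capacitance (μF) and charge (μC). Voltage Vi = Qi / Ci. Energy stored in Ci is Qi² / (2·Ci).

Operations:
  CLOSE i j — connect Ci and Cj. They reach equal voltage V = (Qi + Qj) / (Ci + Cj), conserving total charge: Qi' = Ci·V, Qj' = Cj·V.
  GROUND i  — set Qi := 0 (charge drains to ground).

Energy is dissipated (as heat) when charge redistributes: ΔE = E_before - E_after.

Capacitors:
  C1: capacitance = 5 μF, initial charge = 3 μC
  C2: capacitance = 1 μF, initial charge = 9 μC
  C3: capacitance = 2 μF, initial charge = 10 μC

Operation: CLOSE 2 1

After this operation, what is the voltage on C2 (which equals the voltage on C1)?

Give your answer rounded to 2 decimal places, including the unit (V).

Initial: C1(5μF, Q=3μC, V=0.60V), C2(1μF, Q=9μC, V=9.00V), C3(2μF, Q=10μC, V=5.00V)
Op 1: CLOSE 2-1: Q_total=12.00, C_total=6.00, V=2.00; Q2=2.00, Q1=10.00; dissipated=29.400

Answer: 2.00 V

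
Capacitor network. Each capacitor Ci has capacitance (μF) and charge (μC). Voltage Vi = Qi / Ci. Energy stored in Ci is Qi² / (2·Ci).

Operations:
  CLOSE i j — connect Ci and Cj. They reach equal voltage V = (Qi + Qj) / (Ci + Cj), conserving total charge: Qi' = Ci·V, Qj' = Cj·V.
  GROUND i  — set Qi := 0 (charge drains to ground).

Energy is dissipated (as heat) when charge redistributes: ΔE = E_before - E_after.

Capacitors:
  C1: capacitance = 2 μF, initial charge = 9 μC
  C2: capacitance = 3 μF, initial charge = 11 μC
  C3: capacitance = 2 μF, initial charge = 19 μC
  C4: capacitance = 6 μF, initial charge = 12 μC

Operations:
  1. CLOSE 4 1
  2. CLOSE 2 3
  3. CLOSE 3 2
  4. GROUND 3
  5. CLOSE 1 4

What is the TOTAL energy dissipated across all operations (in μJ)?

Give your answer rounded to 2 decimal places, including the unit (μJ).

Initial: C1(2μF, Q=9μC, V=4.50V), C2(3μF, Q=11μC, V=3.67V), C3(2μF, Q=19μC, V=9.50V), C4(6μF, Q=12μC, V=2.00V)
Op 1: CLOSE 4-1: Q_total=21.00, C_total=8.00, V=2.62; Q4=15.75, Q1=5.25; dissipated=4.688
Op 2: CLOSE 2-3: Q_total=30.00, C_total=5.00, V=6.00; Q2=18.00, Q3=12.00; dissipated=20.417
Op 3: CLOSE 3-2: Q_total=30.00, C_total=5.00, V=6.00; Q3=12.00, Q2=18.00; dissipated=0.000
Op 4: GROUND 3: Q3=0; energy lost=36.000
Op 5: CLOSE 1-4: Q_total=21.00, C_total=8.00, V=2.62; Q1=5.25, Q4=15.75; dissipated=0.000
Total dissipated: 61.104 μJ

Answer: 61.10 μJ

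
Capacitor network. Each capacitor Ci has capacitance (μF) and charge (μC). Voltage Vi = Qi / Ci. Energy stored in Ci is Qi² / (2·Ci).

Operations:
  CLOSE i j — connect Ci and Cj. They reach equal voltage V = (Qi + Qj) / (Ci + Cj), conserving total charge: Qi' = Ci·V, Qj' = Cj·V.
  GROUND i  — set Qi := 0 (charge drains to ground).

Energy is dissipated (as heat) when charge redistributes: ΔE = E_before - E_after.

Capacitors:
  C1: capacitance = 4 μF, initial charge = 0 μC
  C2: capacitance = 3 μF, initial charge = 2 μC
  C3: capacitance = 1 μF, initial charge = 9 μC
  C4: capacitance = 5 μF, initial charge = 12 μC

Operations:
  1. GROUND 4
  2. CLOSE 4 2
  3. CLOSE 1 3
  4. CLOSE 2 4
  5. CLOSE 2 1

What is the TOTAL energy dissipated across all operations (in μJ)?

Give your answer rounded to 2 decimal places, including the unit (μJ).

Initial: C1(4μF, Q=0μC, V=0.00V), C2(3μF, Q=2μC, V=0.67V), C3(1μF, Q=9μC, V=9.00V), C4(5μF, Q=12μC, V=2.40V)
Op 1: GROUND 4: Q4=0; energy lost=14.400
Op 2: CLOSE 4-2: Q_total=2.00, C_total=8.00, V=0.25; Q4=1.25, Q2=0.75; dissipated=0.417
Op 3: CLOSE 1-3: Q_total=9.00, C_total=5.00, V=1.80; Q1=7.20, Q3=1.80; dissipated=32.400
Op 4: CLOSE 2-4: Q_total=2.00, C_total=8.00, V=0.25; Q2=0.75, Q4=1.25; dissipated=0.000
Op 5: CLOSE 2-1: Q_total=7.95, C_total=7.00, V=1.14; Q2=3.41, Q1=4.54; dissipated=2.059
Total dissipated: 49.276 μJ

Answer: 49.28 μJ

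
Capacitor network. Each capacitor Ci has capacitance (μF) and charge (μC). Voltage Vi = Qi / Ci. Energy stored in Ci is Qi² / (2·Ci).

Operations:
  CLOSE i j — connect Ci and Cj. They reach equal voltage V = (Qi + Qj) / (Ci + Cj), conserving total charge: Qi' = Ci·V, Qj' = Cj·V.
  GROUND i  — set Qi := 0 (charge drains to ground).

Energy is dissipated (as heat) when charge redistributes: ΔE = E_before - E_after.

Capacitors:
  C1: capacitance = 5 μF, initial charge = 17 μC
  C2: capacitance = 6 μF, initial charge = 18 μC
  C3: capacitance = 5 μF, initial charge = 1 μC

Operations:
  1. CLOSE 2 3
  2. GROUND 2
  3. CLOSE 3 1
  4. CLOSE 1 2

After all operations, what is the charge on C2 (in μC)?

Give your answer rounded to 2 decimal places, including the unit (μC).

Initial: C1(5μF, Q=17μC, V=3.40V), C2(6μF, Q=18μC, V=3.00V), C3(5μF, Q=1μC, V=0.20V)
Op 1: CLOSE 2-3: Q_total=19.00, C_total=11.00, V=1.73; Q2=10.36, Q3=8.64; dissipated=10.691
Op 2: GROUND 2: Q2=0; energy lost=8.950
Op 3: CLOSE 3-1: Q_total=25.64, C_total=10.00, V=2.56; Q3=12.82, Q1=12.82; dissipated=3.498
Op 4: CLOSE 1-2: Q_total=12.82, C_total=11.00, V=1.17; Q1=5.83, Q2=6.99; dissipated=8.962
Final charges: Q1=5.83, Q2=6.99, Q3=12.82

Answer: 6.99 μC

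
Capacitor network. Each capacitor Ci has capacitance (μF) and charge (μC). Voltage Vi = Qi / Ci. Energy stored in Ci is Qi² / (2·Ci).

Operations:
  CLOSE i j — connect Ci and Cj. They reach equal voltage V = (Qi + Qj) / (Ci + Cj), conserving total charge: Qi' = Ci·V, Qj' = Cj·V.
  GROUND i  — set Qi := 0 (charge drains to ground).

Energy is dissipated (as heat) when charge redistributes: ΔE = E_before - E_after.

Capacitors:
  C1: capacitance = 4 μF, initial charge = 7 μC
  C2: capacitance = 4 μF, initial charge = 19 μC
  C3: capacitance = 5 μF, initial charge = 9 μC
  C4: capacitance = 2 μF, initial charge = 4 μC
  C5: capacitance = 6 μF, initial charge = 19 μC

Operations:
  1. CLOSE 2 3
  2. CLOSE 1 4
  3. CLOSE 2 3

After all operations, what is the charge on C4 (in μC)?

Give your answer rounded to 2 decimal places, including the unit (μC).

Initial: C1(4μF, Q=7μC, V=1.75V), C2(4μF, Q=19μC, V=4.75V), C3(5μF, Q=9μC, V=1.80V), C4(2μF, Q=4μC, V=2.00V), C5(6μF, Q=19μC, V=3.17V)
Op 1: CLOSE 2-3: Q_total=28.00, C_total=9.00, V=3.11; Q2=12.44, Q3=15.56; dissipated=9.669
Op 2: CLOSE 1-4: Q_total=11.00, C_total=6.00, V=1.83; Q1=7.33, Q4=3.67; dissipated=0.042
Op 3: CLOSE 2-3: Q_total=28.00, C_total=9.00, V=3.11; Q2=12.44, Q3=15.56; dissipated=0.000
Final charges: Q1=7.33, Q2=12.44, Q3=15.56, Q4=3.67, Q5=19.00

Answer: 3.67 μC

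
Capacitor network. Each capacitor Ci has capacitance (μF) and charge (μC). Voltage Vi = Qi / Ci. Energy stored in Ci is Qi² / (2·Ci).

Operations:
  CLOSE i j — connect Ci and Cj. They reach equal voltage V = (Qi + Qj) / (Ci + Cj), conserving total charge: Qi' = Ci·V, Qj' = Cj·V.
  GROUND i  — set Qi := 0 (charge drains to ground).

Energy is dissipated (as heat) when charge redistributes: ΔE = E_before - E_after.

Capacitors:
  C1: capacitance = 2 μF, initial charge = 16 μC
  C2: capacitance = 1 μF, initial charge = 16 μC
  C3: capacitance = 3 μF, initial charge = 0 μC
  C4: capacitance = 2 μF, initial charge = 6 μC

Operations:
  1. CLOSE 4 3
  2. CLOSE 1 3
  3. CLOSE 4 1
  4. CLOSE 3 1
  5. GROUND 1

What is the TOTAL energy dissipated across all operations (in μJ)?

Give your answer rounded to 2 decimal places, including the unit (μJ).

Answer: 49.35 μJ

Derivation:
Initial: C1(2μF, Q=16μC, V=8.00V), C2(1μF, Q=16μC, V=16.00V), C3(3μF, Q=0μC, V=0.00V), C4(2μF, Q=6μC, V=3.00V)
Op 1: CLOSE 4-3: Q_total=6.00, C_total=5.00, V=1.20; Q4=2.40, Q3=3.60; dissipated=5.400
Op 2: CLOSE 1-3: Q_total=19.60, C_total=5.00, V=3.92; Q1=7.84, Q3=11.76; dissipated=27.744
Op 3: CLOSE 4-1: Q_total=10.24, C_total=4.00, V=2.56; Q4=5.12, Q1=5.12; dissipated=3.699
Op 4: CLOSE 3-1: Q_total=16.88, C_total=5.00, V=3.38; Q3=10.13, Q1=6.75; dissipated=1.110
Op 5: GROUND 1: Q1=0; energy lost=11.397
Total dissipated: 49.350 μJ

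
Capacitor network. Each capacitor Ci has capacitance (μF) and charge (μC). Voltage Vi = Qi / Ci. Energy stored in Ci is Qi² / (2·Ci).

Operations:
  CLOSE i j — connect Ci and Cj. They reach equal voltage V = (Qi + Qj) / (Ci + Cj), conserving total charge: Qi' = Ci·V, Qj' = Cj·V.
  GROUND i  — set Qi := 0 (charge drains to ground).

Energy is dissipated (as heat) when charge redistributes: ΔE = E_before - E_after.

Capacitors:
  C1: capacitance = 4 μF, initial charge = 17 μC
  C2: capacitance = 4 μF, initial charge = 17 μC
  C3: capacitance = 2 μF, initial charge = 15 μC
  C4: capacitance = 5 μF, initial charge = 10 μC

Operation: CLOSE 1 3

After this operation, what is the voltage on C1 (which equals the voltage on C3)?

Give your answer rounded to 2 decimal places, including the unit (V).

Initial: C1(4μF, Q=17μC, V=4.25V), C2(4μF, Q=17μC, V=4.25V), C3(2μF, Q=15μC, V=7.50V), C4(5μF, Q=10μC, V=2.00V)
Op 1: CLOSE 1-3: Q_total=32.00, C_total=6.00, V=5.33; Q1=21.33, Q3=10.67; dissipated=7.042

Answer: 5.33 V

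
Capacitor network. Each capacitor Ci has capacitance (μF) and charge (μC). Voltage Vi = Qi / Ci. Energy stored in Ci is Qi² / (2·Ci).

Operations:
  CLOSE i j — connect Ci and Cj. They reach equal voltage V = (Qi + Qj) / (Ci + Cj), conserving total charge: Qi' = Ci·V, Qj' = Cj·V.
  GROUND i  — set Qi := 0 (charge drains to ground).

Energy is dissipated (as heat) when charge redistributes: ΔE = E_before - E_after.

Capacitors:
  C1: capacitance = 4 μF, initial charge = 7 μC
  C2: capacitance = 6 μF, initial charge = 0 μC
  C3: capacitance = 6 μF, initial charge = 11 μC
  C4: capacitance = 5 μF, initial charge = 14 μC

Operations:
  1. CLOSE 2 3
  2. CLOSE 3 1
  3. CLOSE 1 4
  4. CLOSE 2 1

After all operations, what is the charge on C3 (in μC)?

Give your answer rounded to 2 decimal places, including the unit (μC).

Answer: 7.50 μC

Derivation:
Initial: C1(4μF, Q=7μC, V=1.75V), C2(6μF, Q=0μC, V=0.00V), C3(6μF, Q=11μC, V=1.83V), C4(5μF, Q=14μC, V=2.80V)
Op 1: CLOSE 2-3: Q_total=11.00, C_total=12.00, V=0.92; Q2=5.50, Q3=5.50; dissipated=5.042
Op 2: CLOSE 3-1: Q_total=12.50, C_total=10.00, V=1.25; Q3=7.50, Q1=5.00; dissipated=0.833
Op 3: CLOSE 1-4: Q_total=19.00, C_total=9.00, V=2.11; Q1=8.44, Q4=10.56; dissipated=2.669
Op 4: CLOSE 2-1: Q_total=13.94, C_total=10.00, V=1.39; Q2=8.37, Q1=5.58; dissipated=1.712
Final charges: Q1=5.58, Q2=8.37, Q3=7.50, Q4=10.56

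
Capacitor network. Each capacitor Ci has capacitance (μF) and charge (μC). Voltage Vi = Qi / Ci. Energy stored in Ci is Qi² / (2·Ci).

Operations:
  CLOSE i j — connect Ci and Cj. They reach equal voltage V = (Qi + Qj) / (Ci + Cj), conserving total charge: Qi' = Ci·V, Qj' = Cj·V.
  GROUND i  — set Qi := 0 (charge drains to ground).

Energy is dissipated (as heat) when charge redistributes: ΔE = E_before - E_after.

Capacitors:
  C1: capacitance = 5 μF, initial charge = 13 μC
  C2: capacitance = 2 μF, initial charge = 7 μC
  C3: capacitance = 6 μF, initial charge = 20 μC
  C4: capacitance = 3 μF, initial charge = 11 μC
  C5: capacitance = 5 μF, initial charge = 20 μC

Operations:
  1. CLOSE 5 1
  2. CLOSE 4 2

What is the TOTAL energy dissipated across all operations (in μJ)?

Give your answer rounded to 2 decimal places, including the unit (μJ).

Initial: C1(5μF, Q=13μC, V=2.60V), C2(2μF, Q=7μC, V=3.50V), C3(6μF, Q=20μC, V=3.33V), C4(3μF, Q=11μC, V=3.67V), C5(5μF, Q=20μC, V=4.00V)
Op 1: CLOSE 5-1: Q_total=33.00, C_total=10.00, V=3.30; Q5=16.50, Q1=16.50; dissipated=2.450
Op 2: CLOSE 4-2: Q_total=18.00, C_total=5.00, V=3.60; Q4=10.80, Q2=7.20; dissipated=0.017
Total dissipated: 2.467 μJ

Answer: 2.47 μJ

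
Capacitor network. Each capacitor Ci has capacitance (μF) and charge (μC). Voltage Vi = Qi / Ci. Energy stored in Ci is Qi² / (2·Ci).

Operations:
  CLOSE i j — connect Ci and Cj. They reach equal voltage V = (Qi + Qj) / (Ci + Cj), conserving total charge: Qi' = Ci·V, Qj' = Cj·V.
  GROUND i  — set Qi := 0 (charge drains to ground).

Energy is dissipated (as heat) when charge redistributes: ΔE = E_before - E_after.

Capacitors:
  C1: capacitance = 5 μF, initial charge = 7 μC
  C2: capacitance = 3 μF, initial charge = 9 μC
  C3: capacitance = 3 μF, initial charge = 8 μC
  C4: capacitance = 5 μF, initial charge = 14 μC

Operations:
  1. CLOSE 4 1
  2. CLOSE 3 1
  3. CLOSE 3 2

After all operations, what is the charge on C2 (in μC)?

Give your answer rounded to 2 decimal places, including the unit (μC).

Initial: C1(5μF, Q=7μC, V=1.40V), C2(3μF, Q=9μC, V=3.00V), C3(3μF, Q=8μC, V=2.67V), C4(5μF, Q=14μC, V=2.80V)
Op 1: CLOSE 4-1: Q_total=21.00, C_total=10.00, V=2.10; Q4=10.50, Q1=10.50; dissipated=2.450
Op 2: CLOSE 3-1: Q_total=18.50, C_total=8.00, V=2.31; Q3=6.94, Q1=11.56; dissipated=0.301
Op 3: CLOSE 3-2: Q_total=15.94, C_total=6.00, V=2.66; Q3=7.97, Q2=7.97; dissipated=0.354
Final charges: Q1=11.56, Q2=7.97, Q3=7.97, Q4=10.50

Answer: 7.97 μC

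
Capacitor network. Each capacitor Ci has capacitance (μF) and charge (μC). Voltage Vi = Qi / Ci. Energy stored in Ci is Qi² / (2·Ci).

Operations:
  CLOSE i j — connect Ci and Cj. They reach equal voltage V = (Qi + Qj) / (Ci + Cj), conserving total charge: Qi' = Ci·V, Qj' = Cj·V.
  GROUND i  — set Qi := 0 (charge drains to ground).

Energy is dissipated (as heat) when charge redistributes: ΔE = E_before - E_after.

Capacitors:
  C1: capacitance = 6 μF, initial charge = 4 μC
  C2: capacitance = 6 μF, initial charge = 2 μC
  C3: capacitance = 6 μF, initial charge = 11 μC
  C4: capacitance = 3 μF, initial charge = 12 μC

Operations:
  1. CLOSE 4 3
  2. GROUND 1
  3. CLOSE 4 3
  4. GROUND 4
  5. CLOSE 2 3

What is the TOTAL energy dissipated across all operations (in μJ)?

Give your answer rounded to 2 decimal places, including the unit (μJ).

Initial: C1(6μF, Q=4μC, V=0.67V), C2(6μF, Q=2μC, V=0.33V), C3(6μF, Q=11μC, V=1.83V), C4(3μF, Q=12μC, V=4.00V)
Op 1: CLOSE 4-3: Q_total=23.00, C_total=9.00, V=2.56; Q4=7.67, Q3=15.33; dissipated=4.694
Op 2: GROUND 1: Q1=0; energy lost=1.333
Op 3: CLOSE 4-3: Q_total=23.00, C_total=9.00, V=2.56; Q4=7.67, Q3=15.33; dissipated=0.000
Op 4: GROUND 4: Q4=0; energy lost=9.796
Op 5: CLOSE 2-3: Q_total=17.33, C_total=12.00, V=1.44; Q2=8.67, Q3=8.67; dissipated=7.407
Total dissipated: 23.231 μJ

Answer: 23.23 μJ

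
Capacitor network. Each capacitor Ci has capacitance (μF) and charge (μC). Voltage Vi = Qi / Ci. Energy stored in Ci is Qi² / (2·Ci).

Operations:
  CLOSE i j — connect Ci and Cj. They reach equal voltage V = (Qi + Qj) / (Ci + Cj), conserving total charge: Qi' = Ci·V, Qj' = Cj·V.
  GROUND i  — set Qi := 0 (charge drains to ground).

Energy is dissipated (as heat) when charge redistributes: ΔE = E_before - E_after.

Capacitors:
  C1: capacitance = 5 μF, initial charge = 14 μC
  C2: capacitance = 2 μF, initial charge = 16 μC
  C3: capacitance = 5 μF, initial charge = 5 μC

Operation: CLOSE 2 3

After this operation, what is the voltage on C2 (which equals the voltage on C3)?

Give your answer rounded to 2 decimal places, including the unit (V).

Initial: C1(5μF, Q=14μC, V=2.80V), C2(2μF, Q=16μC, V=8.00V), C3(5μF, Q=5μC, V=1.00V)
Op 1: CLOSE 2-3: Q_total=21.00, C_total=7.00, V=3.00; Q2=6.00, Q3=15.00; dissipated=35.000

Answer: 3.00 V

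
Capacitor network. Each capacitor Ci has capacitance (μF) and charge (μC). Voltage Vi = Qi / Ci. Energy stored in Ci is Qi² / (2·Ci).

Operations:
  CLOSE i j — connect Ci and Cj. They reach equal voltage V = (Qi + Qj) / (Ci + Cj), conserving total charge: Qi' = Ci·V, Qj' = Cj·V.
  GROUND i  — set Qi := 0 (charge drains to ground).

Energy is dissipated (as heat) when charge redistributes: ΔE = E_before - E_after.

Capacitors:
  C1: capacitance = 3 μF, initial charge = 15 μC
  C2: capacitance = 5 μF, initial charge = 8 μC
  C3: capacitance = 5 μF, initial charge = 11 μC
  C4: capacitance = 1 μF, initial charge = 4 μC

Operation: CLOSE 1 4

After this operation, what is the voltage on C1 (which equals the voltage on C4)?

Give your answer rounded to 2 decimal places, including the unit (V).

Answer: 4.75 V

Derivation:
Initial: C1(3μF, Q=15μC, V=5.00V), C2(5μF, Q=8μC, V=1.60V), C3(5μF, Q=11μC, V=2.20V), C4(1μF, Q=4μC, V=4.00V)
Op 1: CLOSE 1-4: Q_total=19.00, C_total=4.00, V=4.75; Q1=14.25, Q4=4.75; dissipated=0.375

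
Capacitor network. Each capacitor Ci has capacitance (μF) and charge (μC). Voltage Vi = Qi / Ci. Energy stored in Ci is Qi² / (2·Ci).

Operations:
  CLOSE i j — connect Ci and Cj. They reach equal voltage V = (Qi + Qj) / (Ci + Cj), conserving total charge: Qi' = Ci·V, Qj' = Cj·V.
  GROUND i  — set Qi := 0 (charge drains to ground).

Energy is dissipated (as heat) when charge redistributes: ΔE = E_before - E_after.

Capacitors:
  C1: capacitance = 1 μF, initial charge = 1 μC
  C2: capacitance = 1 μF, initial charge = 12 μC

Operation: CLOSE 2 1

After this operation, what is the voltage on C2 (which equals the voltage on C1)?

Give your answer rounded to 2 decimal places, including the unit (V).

Answer: 6.50 V

Derivation:
Initial: C1(1μF, Q=1μC, V=1.00V), C2(1μF, Q=12μC, V=12.00V)
Op 1: CLOSE 2-1: Q_total=13.00, C_total=2.00, V=6.50; Q2=6.50, Q1=6.50; dissipated=30.250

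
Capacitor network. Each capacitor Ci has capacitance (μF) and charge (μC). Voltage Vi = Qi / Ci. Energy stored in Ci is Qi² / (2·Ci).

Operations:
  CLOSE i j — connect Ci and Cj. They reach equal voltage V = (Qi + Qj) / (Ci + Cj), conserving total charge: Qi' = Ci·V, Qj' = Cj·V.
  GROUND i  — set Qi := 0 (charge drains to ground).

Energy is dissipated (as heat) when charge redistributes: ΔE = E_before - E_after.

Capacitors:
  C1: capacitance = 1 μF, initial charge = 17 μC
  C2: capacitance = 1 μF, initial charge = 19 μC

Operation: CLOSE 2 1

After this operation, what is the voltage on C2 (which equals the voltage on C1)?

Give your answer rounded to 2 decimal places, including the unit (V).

Answer: 18.00 V

Derivation:
Initial: C1(1μF, Q=17μC, V=17.00V), C2(1μF, Q=19μC, V=19.00V)
Op 1: CLOSE 2-1: Q_total=36.00, C_total=2.00, V=18.00; Q2=18.00, Q1=18.00; dissipated=1.000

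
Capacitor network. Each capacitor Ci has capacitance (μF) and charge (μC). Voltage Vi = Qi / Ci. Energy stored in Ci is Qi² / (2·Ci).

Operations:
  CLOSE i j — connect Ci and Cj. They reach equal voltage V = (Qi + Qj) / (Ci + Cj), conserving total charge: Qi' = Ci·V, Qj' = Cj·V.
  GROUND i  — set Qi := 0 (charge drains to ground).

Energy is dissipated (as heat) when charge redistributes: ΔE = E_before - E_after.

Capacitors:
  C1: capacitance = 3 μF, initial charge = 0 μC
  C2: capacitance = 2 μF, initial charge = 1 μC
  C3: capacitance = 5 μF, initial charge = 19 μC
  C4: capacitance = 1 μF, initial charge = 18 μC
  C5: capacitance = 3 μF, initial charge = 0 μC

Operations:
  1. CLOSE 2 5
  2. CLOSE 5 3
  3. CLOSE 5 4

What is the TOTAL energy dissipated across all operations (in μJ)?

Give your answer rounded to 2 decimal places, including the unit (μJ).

Initial: C1(3μF, Q=0μC, V=0.00V), C2(2μF, Q=1μC, V=0.50V), C3(5μF, Q=19μC, V=3.80V), C4(1μF, Q=18μC, V=18.00V), C5(3μF, Q=0μC, V=0.00V)
Op 1: CLOSE 2-5: Q_total=1.00, C_total=5.00, V=0.20; Q2=0.40, Q5=0.60; dissipated=0.150
Op 2: CLOSE 5-3: Q_total=19.60, C_total=8.00, V=2.45; Q5=7.35, Q3=12.25; dissipated=12.150
Op 3: CLOSE 5-4: Q_total=25.35, C_total=4.00, V=6.34; Q5=19.01, Q4=6.34; dissipated=90.676
Total dissipated: 102.976 μJ

Answer: 102.98 μJ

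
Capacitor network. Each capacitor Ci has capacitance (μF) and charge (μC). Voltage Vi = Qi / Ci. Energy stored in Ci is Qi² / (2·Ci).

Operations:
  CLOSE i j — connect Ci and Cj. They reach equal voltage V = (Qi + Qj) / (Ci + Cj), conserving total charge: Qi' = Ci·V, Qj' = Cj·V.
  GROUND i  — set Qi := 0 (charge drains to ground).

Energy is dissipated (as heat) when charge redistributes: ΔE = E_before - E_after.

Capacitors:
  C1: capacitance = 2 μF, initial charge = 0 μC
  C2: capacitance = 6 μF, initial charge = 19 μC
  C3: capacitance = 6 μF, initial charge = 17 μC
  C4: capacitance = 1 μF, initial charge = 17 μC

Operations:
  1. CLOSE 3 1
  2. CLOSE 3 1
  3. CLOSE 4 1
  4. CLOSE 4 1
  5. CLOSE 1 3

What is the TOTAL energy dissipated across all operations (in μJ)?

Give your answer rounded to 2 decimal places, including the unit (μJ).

Answer: 98.21 μJ

Derivation:
Initial: C1(2μF, Q=0μC, V=0.00V), C2(6μF, Q=19μC, V=3.17V), C3(6μF, Q=17μC, V=2.83V), C4(1μF, Q=17μC, V=17.00V)
Op 1: CLOSE 3-1: Q_total=17.00, C_total=8.00, V=2.12; Q3=12.75, Q1=4.25; dissipated=6.021
Op 2: CLOSE 3-1: Q_total=17.00, C_total=8.00, V=2.12; Q3=12.75, Q1=4.25; dissipated=0.000
Op 3: CLOSE 4-1: Q_total=21.25, C_total=3.00, V=7.08; Q4=7.08, Q1=14.17; dissipated=73.755
Op 4: CLOSE 4-1: Q_total=21.25, C_total=3.00, V=7.08; Q4=7.08, Q1=14.17; dissipated=0.000
Op 5: CLOSE 1-3: Q_total=26.92, C_total=8.00, V=3.36; Q1=6.73, Q3=20.19; dissipated=18.439
Total dissipated: 98.215 μJ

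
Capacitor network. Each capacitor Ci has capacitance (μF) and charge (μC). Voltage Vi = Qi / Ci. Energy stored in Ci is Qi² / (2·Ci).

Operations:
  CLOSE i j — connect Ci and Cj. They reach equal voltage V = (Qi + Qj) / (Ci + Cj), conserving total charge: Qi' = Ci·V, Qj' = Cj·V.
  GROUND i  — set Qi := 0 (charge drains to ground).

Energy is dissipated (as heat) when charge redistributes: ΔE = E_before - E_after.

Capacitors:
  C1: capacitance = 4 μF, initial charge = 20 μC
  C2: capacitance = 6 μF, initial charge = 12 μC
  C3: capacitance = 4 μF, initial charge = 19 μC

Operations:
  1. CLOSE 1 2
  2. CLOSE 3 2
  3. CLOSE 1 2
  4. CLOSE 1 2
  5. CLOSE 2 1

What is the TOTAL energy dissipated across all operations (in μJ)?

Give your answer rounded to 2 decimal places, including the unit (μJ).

Initial: C1(4μF, Q=20μC, V=5.00V), C2(6μF, Q=12μC, V=2.00V), C3(4μF, Q=19μC, V=4.75V)
Op 1: CLOSE 1-2: Q_total=32.00, C_total=10.00, V=3.20; Q1=12.80, Q2=19.20; dissipated=10.800
Op 2: CLOSE 3-2: Q_total=38.20, C_total=10.00, V=3.82; Q3=15.28, Q2=22.92; dissipated=2.883
Op 3: CLOSE 1-2: Q_total=35.72, C_total=10.00, V=3.57; Q1=14.29, Q2=21.43; dissipated=0.461
Op 4: CLOSE 1-2: Q_total=35.72, C_total=10.00, V=3.57; Q1=14.29, Q2=21.43; dissipated=0.000
Op 5: CLOSE 2-1: Q_total=35.72, C_total=10.00, V=3.57; Q2=21.43, Q1=14.29; dissipated=0.000
Total dissipated: 14.144 μJ

Answer: 14.14 μJ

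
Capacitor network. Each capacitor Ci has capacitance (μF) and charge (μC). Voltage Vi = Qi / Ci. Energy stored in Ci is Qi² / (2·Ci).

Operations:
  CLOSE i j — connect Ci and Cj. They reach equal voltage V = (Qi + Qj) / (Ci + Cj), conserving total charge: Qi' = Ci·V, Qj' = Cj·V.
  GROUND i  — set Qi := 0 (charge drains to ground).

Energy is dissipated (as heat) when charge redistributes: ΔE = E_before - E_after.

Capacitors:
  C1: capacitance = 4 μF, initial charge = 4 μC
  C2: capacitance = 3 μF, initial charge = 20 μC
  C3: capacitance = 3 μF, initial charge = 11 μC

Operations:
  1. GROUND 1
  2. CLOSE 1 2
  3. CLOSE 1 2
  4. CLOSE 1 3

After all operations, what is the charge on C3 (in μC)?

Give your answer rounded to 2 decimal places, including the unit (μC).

Initial: C1(4μF, Q=4μC, V=1.00V), C2(3μF, Q=20μC, V=6.67V), C3(3μF, Q=11μC, V=3.67V)
Op 1: GROUND 1: Q1=0; energy lost=2.000
Op 2: CLOSE 1-2: Q_total=20.00, C_total=7.00, V=2.86; Q1=11.43, Q2=8.57; dissipated=38.095
Op 3: CLOSE 1-2: Q_total=20.00, C_total=7.00, V=2.86; Q1=11.43, Q2=8.57; dissipated=0.000
Op 4: CLOSE 1-3: Q_total=22.43, C_total=7.00, V=3.20; Q1=12.82, Q3=9.61; dissipated=0.562
Final charges: Q1=12.82, Q2=8.57, Q3=9.61

Answer: 9.61 μC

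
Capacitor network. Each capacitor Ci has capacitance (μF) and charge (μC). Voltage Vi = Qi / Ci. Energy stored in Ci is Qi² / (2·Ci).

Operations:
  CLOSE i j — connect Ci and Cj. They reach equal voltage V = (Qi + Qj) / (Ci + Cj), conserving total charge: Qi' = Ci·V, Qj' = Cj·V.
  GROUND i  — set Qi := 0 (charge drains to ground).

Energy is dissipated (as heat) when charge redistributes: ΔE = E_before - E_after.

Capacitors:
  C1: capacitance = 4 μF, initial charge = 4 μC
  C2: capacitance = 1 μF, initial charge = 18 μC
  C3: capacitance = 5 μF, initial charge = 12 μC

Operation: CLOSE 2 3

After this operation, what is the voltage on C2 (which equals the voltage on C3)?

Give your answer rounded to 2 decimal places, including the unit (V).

Initial: C1(4μF, Q=4μC, V=1.00V), C2(1μF, Q=18μC, V=18.00V), C3(5μF, Q=12μC, V=2.40V)
Op 1: CLOSE 2-3: Q_total=30.00, C_total=6.00, V=5.00; Q2=5.00, Q3=25.00; dissipated=101.400

Answer: 5.00 V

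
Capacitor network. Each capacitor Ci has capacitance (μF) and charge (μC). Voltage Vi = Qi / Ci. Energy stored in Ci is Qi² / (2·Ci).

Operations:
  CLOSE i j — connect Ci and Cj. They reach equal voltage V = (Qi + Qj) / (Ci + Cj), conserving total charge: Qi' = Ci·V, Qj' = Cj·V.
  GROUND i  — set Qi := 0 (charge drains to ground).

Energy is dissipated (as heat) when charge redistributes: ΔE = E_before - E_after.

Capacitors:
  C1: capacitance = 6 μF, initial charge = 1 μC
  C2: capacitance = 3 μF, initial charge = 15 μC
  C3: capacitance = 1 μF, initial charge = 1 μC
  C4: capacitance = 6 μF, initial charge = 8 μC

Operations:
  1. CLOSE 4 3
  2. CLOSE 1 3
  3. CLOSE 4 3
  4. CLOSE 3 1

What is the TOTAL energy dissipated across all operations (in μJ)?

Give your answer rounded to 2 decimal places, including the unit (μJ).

Answer: 1.27 μJ

Derivation:
Initial: C1(6μF, Q=1μC, V=0.17V), C2(3μF, Q=15μC, V=5.00V), C3(1μF, Q=1μC, V=1.00V), C4(6μF, Q=8μC, V=1.33V)
Op 1: CLOSE 4-3: Q_total=9.00, C_total=7.00, V=1.29; Q4=7.71, Q3=1.29; dissipated=0.048
Op 2: CLOSE 1-3: Q_total=2.29, C_total=7.00, V=0.33; Q1=1.96, Q3=0.33; dissipated=0.537
Op 3: CLOSE 4-3: Q_total=8.04, C_total=7.00, V=1.15; Q4=6.89, Q3=1.15; dissipated=0.394
Op 4: CLOSE 3-1: Q_total=3.11, C_total=7.00, V=0.44; Q3=0.44, Q1=2.66; dissipated=0.290
Total dissipated: 1.268 μJ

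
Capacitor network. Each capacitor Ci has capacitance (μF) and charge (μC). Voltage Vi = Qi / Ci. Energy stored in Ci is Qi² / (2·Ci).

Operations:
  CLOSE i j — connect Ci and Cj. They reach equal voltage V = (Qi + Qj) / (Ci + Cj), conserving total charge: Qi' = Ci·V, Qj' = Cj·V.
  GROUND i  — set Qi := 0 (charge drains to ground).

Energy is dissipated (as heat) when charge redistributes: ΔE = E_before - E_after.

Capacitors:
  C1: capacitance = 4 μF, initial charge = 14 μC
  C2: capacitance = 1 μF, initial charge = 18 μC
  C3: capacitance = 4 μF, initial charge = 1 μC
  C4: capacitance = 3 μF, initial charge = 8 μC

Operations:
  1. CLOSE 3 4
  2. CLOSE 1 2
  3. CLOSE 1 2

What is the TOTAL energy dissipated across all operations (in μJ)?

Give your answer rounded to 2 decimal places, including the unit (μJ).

Answer: 89.11 μJ

Derivation:
Initial: C1(4μF, Q=14μC, V=3.50V), C2(1μF, Q=18μC, V=18.00V), C3(4μF, Q=1μC, V=0.25V), C4(3μF, Q=8μC, V=2.67V)
Op 1: CLOSE 3-4: Q_total=9.00, C_total=7.00, V=1.29; Q3=5.14, Q4=3.86; dissipated=5.006
Op 2: CLOSE 1-2: Q_total=32.00, C_total=5.00, V=6.40; Q1=25.60, Q2=6.40; dissipated=84.100
Op 3: CLOSE 1-2: Q_total=32.00, C_total=5.00, V=6.40; Q1=25.60, Q2=6.40; dissipated=0.000
Total dissipated: 89.106 μJ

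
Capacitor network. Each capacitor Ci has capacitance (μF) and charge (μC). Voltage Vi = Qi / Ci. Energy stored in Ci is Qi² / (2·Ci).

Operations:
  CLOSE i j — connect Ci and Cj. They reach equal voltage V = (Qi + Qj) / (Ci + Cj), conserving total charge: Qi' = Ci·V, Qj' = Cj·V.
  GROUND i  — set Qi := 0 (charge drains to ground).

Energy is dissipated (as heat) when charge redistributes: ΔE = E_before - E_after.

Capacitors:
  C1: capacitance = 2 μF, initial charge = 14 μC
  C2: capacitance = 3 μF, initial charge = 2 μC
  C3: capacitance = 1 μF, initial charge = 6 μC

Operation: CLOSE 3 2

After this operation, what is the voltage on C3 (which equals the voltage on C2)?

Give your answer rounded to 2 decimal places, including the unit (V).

Answer: 2.00 V

Derivation:
Initial: C1(2μF, Q=14μC, V=7.00V), C2(3μF, Q=2μC, V=0.67V), C3(1μF, Q=6μC, V=6.00V)
Op 1: CLOSE 3-2: Q_total=8.00, C_total=4.00, V=2.00; Q3=2.00, Q2=6.00; dissipated=10.667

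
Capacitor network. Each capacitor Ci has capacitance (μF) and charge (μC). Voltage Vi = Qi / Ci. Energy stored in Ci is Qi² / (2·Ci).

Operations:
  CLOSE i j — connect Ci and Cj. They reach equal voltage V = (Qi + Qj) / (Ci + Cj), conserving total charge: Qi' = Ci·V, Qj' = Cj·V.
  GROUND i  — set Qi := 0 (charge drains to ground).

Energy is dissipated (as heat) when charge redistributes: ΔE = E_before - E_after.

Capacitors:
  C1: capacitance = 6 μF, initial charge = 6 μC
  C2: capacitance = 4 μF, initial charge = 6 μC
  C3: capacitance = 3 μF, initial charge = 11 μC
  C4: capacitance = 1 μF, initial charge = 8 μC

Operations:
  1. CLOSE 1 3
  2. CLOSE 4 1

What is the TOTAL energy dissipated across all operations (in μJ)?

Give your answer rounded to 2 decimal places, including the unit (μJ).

Answer: 23.12 μJ

Derivation:
Initial: C1(6μF, Q=6μC, V=1.00V), C2(4μF, Q=6μC, V=1.50V), C3(3μF, Q=11μC, V=3.67V), C4(1μF, Q=8μC, V=8.00V)
Op 1: CLOSE 1-3: Q_total=17.00, C_total=9.00, V=1.89; Q1=11.33, Q3=5.67; dissipated=7.111
Op 2: CLOSE 4-1: Q_total=19.33, C_total=7.00, V=2.76; Q4=2.76, Q1=16.57; dissipated=16.005
Total dissipated: 23.116 μJ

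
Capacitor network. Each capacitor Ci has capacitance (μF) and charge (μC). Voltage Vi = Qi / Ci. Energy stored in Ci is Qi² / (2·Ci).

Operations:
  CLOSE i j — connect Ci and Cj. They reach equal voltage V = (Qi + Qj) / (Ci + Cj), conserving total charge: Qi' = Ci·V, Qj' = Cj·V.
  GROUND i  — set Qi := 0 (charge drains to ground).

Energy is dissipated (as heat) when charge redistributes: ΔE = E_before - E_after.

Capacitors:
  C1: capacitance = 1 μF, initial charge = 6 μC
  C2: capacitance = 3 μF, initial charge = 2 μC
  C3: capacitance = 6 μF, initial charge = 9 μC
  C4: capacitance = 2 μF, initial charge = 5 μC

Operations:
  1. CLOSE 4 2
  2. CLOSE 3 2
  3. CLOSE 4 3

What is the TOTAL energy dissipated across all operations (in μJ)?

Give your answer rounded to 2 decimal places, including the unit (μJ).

Initial: C1(1μF, Q=6μC, V=6.00V), C2(3μF, Q=2μC, V=0.67V), C3(6μF, Q=9μC, V=1.50V), C4(2μF, Q=5μC, V=2.50V)
Op 1: CLOSE 4-2: Q_total=7.00, C_total=5.00, V=1.40; Q4=2.80, Q2=4.20; dissipated=2.017
Op 2: CLOSE 3-2: Q_total=13.20, C_total=9.00, V=1.47; Q3=8.80, Q2=4.40; dissipated=0.010
Op 3: CLOSE 4-3: Q_total=11.60, C_total=8.00, V=1.45; Q4=2.90, Q3=8.70; dissipated=0.003
Total dissipated: 2.030 μJ

Answer: 2.03 μJ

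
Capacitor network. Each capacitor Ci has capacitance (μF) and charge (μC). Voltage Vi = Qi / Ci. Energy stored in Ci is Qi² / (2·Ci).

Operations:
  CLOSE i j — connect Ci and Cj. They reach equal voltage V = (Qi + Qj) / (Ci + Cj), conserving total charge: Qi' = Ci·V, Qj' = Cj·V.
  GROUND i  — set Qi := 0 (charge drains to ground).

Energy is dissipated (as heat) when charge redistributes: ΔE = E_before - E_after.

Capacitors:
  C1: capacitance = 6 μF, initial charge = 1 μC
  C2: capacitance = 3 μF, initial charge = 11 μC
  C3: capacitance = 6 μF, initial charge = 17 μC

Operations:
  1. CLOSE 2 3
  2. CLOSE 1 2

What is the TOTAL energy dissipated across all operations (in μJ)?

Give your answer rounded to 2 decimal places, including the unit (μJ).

Initial: C1(6μF, Q=1μC, V=0.17V), C2(3μF, Q=11μC, V=3.67V), C3(6μF, Q=17μC, V=2.83V)
Op 1: CLOSE 2-3: Q_total=28.00, C_total=9.00, V=3.11; Q2=9.33, Q3=18.67; dissipated=0.694
Op 2: CLOSE 1-2: Q_total=10.33, C_total=9.00, V=1.15; Q1=6.89, Q2=3.44; dissipated=8.670
Total dissipated: 9.364 μJ

Answer: 9.36 μJ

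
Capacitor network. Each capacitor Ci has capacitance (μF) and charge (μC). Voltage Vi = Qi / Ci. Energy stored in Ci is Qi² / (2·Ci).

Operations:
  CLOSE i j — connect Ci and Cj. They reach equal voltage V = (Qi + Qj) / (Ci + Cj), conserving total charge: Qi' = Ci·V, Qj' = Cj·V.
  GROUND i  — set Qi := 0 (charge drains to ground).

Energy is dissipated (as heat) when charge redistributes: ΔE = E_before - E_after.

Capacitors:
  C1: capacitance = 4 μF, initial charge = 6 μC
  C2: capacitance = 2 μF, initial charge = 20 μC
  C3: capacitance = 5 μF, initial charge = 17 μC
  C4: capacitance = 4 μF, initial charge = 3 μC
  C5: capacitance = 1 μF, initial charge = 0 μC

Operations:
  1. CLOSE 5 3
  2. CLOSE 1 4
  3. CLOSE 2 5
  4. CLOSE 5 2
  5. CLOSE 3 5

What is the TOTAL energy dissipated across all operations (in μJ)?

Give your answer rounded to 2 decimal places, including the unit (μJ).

Initial: C1(4μF, Q=6μC, V=1.50V), C2(2μF, Q=20μC, V=10.00V), C3(5μF, Q=17μC, V=3.40V), C4(4μF, Q=3μC, V=0.75V), C5(1μF, Q=0μC, V=0.00V)
Op 1: CLOSE 5-3: Q_total=17.00, C_total=6.00, V=2.83; Q5=2.83, Q3=14.17; dissipated=4.817
Op 2: CLOSE 1-4: Q_total=9.00, C_total=8.00, V=1.12; Q1=4.50, Q4=4.50; dissipated=0.562
Op 3: CLOSE 2-5: Q_total=22.83, C_total=3.00, V=7.61; Q2=15.22, Q5=7.61; dissipated=17.120
Op 4: CLOSE 5-2: Q_total=22.83, C_total=3.00, V=7.61; Q5=7.61, Q2=15.22; dissipated=0.000
Op 5: CLOSE 3-5: Q_total=21.78, C_total=6.00, V=3.63; Q3=18.15, Q5=3.63; dissipated=9.511
Total dissipated: 32.011 μJ

Answer: 32.01 μJ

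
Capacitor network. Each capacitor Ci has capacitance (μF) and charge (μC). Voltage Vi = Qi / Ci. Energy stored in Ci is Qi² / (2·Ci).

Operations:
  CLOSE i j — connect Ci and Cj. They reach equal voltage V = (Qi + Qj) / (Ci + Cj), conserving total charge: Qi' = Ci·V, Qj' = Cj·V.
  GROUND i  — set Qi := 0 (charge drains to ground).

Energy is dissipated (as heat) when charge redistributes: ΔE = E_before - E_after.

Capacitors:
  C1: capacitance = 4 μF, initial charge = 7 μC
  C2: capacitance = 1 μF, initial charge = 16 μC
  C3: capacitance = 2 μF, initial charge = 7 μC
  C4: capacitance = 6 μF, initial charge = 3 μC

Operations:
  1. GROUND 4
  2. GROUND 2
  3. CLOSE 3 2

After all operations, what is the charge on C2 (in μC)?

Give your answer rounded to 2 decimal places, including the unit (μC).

Answer: 2.33 μC

Derivation:
Initial: C1(4μF, Q=7μC, V=1.75V), C2(1μF, Q=16μC, V=16.00V), C3(2μF, Q=7μC, V=3.50V), C4(6μF, Q=3μC, V=0.50V)
Op 1: GROUND 4: Q4=0; energy lost=0.750
Op 2: GROUND 2: Q2=0; energy lost=128.000
Op 3: CLOSE 3-2: Q_total=7.00, C_total=3.00, V=2.33; Q3=4.67, Q2=2.33; dissipated=4.083
Final charges: Q1=7.00, Q2=2.33, Q3=4.67, Q4=0.00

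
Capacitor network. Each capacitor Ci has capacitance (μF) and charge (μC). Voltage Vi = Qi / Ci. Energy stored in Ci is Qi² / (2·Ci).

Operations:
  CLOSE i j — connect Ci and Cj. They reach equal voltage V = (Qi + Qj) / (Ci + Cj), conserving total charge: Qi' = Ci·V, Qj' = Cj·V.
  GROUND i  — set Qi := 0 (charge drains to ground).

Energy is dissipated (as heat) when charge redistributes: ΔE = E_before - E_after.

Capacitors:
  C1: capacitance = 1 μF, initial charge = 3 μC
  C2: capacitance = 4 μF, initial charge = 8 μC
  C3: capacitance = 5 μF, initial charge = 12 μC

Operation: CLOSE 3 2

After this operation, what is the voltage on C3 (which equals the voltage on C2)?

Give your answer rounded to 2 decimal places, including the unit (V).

Answer: 2.22 V

Derivation:
Initial: C1(1μF, Q=3μC, V=3.00V), C2(4μF, Q=8μC, V=2.00V), C3(5μF, Q=12μC, V=2.40V)
Op 1: CLOSE 3-2: Q_total=20.00, C_total=9.00, V=2.22; Q3=11.11, Q2=8.89; dissipated=0.178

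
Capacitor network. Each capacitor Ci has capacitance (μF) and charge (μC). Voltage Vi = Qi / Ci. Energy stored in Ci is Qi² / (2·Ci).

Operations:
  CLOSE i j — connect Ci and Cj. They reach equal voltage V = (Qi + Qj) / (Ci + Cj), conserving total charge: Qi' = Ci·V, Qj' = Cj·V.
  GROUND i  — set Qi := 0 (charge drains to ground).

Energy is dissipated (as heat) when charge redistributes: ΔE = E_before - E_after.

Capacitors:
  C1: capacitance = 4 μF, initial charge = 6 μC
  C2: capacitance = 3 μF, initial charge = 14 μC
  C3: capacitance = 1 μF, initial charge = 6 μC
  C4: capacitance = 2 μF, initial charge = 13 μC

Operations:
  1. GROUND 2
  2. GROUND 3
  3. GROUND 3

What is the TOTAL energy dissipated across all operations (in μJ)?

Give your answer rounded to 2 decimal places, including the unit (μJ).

Answer: 50.67 μJ

Derivation:
Initial: C1(4μF, Q=6μC, V=1.50V), C2(3μF, Q=14μC, V=4.67V), C3(1μF, Q=6μC, V=6.00V), C4(2μF, Q=13μC, V=6.50V)
Op 1: GROUND 2: Q2=0; energy lost=32.667
Op 2: GROUND 3: Q3=0; energy lost=18.000
Op 3: GROUND 3: Q3=0; energy lost=0.000
Total dissipated: 50.667 μJ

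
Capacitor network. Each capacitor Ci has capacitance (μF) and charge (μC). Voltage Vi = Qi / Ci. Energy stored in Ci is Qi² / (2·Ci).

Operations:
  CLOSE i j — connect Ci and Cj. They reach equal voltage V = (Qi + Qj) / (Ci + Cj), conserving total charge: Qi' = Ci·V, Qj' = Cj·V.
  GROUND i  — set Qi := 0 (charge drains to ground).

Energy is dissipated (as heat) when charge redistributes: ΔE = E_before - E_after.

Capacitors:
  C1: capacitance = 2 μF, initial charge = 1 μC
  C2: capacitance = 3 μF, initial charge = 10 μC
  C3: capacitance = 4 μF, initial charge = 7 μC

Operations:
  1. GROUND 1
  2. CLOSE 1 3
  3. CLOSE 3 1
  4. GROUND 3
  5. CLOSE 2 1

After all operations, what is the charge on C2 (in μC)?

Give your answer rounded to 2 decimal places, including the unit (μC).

Answer: 7.40 μC

Derivation:
Initial: C1(2μF, Q=1μC, V=0.50V), C2(3μF, Q=10μC, V=3.33V), C3(4μF, Q=7μC, V=1.75V)
Op 1: GROUND 1: Q1=0; energy lost=0.250
Op 2: CLOSE 1-3: Q_total=7.00, C_total=6.00, V=1.17; Q1=2.33, Q3=4.67; dissipated=2.042
Op 3: CLOSE 3-1: Q_total=7.00, C_total=6.00, V=1.17; Q3=4.67, Q1=2.33; dissipated=0.000
Op 4: GROUND 3: Q3=0; energy lost=2.722
Op 5: CLOSE 2-1: Q_total=12.33, C_total=5.00, V=2.47; Q2=7.40, Q1=4.93; dissipated=2.817
Final charges: Q1=4.93, Q2=7.40, Q3=0.00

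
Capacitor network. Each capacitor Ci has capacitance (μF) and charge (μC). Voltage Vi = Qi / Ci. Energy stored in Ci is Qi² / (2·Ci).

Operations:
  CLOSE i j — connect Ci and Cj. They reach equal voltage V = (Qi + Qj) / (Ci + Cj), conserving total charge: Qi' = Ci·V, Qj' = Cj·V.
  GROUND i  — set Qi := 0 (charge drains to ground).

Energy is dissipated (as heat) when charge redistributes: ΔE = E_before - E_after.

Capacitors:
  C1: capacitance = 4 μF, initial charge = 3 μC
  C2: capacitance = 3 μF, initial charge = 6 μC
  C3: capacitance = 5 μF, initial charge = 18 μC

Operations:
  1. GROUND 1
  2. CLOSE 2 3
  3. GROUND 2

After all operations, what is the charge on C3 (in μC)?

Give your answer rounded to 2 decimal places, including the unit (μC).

Initial: C1(4μF, Q=3μC, V=0.75V), C2(3μF, Q=6μC, V=2.00V), C3(5μF, Q=18μC, V=3.60V)
Op 1: GROUND 1: Q1=0; energy lost=1.125
Op 2: CLOSE 2-3: Q_total=24.00, C_total=8.00, V=3.00; Q2=9.00, Q3=15.00; dissipated=2.400
Op 3: GROUND 2: Q2=0; energy lost=13.500
Final charges: Q1=0.00, Q2=0.00, Q3=15.00

Answer: 15.00 μC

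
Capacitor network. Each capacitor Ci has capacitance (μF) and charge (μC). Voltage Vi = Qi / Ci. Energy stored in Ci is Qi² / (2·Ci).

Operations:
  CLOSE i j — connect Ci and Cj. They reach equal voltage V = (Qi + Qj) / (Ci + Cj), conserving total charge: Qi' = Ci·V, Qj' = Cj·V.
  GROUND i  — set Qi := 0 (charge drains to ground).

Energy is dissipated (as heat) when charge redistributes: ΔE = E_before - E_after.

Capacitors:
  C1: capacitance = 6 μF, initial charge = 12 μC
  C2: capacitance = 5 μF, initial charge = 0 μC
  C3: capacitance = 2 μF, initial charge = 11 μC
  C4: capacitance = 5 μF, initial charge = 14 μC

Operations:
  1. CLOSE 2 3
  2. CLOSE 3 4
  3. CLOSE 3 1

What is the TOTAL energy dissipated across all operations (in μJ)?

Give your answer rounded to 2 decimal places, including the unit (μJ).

Answer: 22.84 μJ

Derivation:
Initial: C1(6μF, Q=12μC, V=2.00V), C2(5μF, Q=0μC, V=0.00V), C3(2μF, Q=11μC, V=5.50V), C4(5μF, Q=14μC, V=2.80V)
Op 1: CLOSE 2-3: Q_total=11.00, C_total=7.00, V=1.57; Q2=7.86, Q3=3.14; dissipated=21.607
Op 2: CLOSE 3-4: Q_total=17.14, C_total=7.00, V=2.45; Q3=4.90, Q4=12.24; dissipated=1.078
Op 3: CLOSE 3-1: Q_total=16.90, C_total=8.00, V=2.11; Q3=4.22, Q1=12.67; dissipated=0.151
Total dissipated: 22.836 μJ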